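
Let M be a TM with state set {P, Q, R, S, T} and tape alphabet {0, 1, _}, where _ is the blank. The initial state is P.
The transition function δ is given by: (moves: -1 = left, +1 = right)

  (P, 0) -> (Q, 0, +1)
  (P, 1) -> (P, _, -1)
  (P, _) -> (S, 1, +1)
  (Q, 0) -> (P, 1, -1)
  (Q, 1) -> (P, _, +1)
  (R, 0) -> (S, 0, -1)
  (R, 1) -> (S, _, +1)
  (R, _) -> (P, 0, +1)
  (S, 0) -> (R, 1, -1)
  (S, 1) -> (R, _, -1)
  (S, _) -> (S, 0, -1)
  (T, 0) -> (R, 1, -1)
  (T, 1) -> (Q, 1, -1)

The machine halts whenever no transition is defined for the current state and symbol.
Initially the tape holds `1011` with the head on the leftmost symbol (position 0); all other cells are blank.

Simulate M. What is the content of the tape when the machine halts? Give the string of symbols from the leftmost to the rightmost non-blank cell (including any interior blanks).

P | ___[1]011   read 1 → write _, move -1, go to P
P | __[_]_011   read _ → write 1, move +1, go to S
S | __1[_]011   read _ → write 0, move -1, go to S
S | __[1]0011   read 1 → write _, move -1, go to R
R | _[_]_0011   read _ → write 0, move +1, go to P
P | _0[_]0011   read _ → write 1, move +1, go to S
S | _01[0]011   read 0 → write 1, move -1, go to R
R | _0[1]1011   read 1 → write _, move +1, go to S
S | _0_[1]011   read 1 → write _, move -1, go to R
R | _0[_]_011   read _ → write 0, move +1, go to P
P | _00[_]011   read _ → write 1, move +1, go to S
S | _001[0]11   read 0 → write 1, move -1, go to R
R | _00[1]111   read 1 → write _, move +1, go to S
S | _00_[1]11   read 1 → write _, move -1, go to R
R | _00[_]_11   read _ → write 0, move +1, go to P
P | _000[_]11   read _ → write 1, move +1, go to S
S | _0001[1]1   read 1 → write _, move -1, go to R
R | _000[1]_1   read 1 → write _, move +1, go to S
S | _000_[_]1   read _ → write 0, move -1, go to S
S | _000[_]01   read _ → write 0, move -1, go to S
S | _00[0]001   read 0 → write 1, move -1, go to R
R | _0[0]1001   read 0 → write 0, move -1, go to S
S | _[0]01001   read 0 → write 1, move -1, go to R
R | [_]101001   read _ → write 0, move +1, go to P
P | 0[1]01001   read 1 → write _, move -1, go to P
P | [0]_01001   read 0 → write 0, move +1, go to Q
Q | 0[_]01001
The non-blank tape span at halt is 0_01001.

0_01001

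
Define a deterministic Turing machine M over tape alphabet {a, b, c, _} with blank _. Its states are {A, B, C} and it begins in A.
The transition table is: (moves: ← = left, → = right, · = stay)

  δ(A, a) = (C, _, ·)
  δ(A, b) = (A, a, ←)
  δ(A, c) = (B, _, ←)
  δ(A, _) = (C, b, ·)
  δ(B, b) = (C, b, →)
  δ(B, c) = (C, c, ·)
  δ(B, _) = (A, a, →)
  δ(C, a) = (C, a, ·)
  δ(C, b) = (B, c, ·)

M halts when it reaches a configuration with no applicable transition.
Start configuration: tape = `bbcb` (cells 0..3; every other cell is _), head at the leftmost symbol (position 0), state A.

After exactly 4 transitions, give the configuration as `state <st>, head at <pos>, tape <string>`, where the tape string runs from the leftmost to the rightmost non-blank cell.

state C, head at -1, tape cabcb

A | _[b]bcb   read b → write a, move ←, go to A
A | [_]abcb   read _ → write b, move ·, go to C
C | [b]abcb   read b → write c, move ·, go to B
B | [c]abcb   read c → write c, move ·, go to C
C | [c]abcb
After 4 steps: state C, head at -1, tape cabcb.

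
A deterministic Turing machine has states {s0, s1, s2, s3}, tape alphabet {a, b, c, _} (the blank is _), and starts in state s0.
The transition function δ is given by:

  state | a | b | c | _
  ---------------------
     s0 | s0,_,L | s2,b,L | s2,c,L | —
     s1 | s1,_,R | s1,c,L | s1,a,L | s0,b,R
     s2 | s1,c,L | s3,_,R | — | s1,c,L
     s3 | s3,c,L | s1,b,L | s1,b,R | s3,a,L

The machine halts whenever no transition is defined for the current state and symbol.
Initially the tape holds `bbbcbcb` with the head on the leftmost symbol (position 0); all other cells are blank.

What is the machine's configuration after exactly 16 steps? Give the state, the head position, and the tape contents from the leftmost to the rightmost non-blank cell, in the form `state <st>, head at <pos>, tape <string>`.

state s2, head at -2, tape bcabbcbcb

state=s0 head=0 tape=__[b]bbcbcb   (s0,b)→(s2,b,L)
state=s2 head=-1 tape=_[_]bbbcbcb   (s2,_)→(s1,c,L)
state=s1 head=-2 tape=[_]cbbbcbcb   (s1,_)→(s0,b,R)
state=s0 head=-1 tape=b[c]bbbcbcb   (s0,c)→(s2,c,L)
state=s2 head=-2 tape=[b]cbbbcbcb   (s2,b)→(s3,_,R)
state=s3 head=-1 tape=_[c]bbbcbcb   (s3,c)→(s1,b,R)
state=s1 head=0 tape=_b[b]bbcbcb   (s1,b)→(s1,c,L)
state=s1 head=-1 tape=_[b]cbbcbcb   (s1,b)→(s1,c,L)
state=s1 head=-2 tape=[_]ccbbcbcb   (s1,_)→(s0,b,R)
state=s0 head=-1 tape=b[c]cbbcbcb   (s0,c)→(s2,c,L)
state=s2 head=-2 tape=[b]ccbbcbcb   (s2,b)→(s3,_,R)
state=s3 head=-1 tape=_[c]cbbcbcb   (s3,c)→(s1,b,R)
state=s1 head=0 tape=_b[c]bbcbcb   (s1,c)→(s1,a,L)
state=s1 head=-1 tape=_[b]abbcbcb   (s1,b)→(s1,c,L)
state=s1 head=-2 tape=[_]cabbcbcb   (s1,_)→(s0,b,R)
state=s0 head=-1 tape=b[c]abbcbcb   (s0,c)→(s2,c,L)
state=s2 head=-2 tape=[b]cabbcbcb
After 16 steps: state s2, head at -2, tape bcabbcbcb.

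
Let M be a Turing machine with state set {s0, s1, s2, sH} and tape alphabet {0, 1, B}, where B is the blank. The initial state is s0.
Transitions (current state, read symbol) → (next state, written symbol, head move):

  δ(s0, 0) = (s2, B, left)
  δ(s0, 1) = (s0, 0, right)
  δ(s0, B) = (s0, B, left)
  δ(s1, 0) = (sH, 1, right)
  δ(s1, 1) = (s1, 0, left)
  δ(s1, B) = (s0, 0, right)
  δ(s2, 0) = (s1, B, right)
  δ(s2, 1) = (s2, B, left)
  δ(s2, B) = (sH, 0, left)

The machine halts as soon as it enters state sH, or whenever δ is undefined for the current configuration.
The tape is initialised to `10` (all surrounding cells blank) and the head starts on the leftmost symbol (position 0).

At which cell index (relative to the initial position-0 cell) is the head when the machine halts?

s0 | B[1]0B   read 1 → write 0, move right, go to s0
s0 | B0[0]B   read 0 → write B, move left, go to s2
s2 | B[0]BB   read 0 → write B, move right, go to s1
s1 | BB[B]B   read B → write 0, move right, go to s0
s0 | BB0[B]   read B → write B, move left, go to s0
s0 | BB[0]B   read 0 → write B, move left, go to s2
s2 | B[B]BB   read B → write 0, move left, go to sH
sH | [B]0BB
At halt the head is at cell -1.

-1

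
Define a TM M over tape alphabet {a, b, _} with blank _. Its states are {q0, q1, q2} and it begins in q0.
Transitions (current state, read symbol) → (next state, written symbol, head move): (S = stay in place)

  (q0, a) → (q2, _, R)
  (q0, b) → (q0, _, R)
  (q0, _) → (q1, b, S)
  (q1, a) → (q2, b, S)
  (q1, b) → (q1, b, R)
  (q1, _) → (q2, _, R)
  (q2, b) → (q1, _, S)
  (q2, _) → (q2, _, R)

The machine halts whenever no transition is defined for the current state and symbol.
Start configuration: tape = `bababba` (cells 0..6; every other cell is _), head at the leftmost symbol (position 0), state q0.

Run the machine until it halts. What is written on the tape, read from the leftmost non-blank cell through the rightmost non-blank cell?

state=q0 head=0 tape=[b]ababba   (q0,b)→(q0,_,R)
state=q0 head=1 tape=_[a]babba   (q0,a)→(q2,_,R)
state=q2 head=2 tape=__[b]abba   (q2,b)→(q1,_,S)
state=q1 head=2 tape=__[_]abba   (q1,_)→(q2,_,R)
state=q2 head=3 tape=___[a]bba
The non-blank tape span at halt is abba.

abba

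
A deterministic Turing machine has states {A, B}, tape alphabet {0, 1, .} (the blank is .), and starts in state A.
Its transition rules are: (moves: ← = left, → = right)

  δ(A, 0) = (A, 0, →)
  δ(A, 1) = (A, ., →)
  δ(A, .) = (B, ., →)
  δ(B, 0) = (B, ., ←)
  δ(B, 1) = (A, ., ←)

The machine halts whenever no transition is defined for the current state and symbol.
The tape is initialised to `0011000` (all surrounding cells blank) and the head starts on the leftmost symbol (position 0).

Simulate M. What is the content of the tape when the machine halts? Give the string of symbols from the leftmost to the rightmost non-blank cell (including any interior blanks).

00..000

state=A head=0 tape=[0]011000..   (A,0)→(A,0,→)
state=A head=1 tape=0[0]11000..   (A,0)→(A,0,→)
state=A head=2 tape=00[1]1000..   (A,1)→(A,.,→)
state=A head=3 tape=00.[1]000..   (A,1)→(A,.,→)
state=A head=4 tape=00..[0]00..   (A,0)→(A,0,→)
state=A head=5 tape=00..0[0]0..   (A,0)→(A,0,→)
state=A head=6 tape=00..00[0]..   (A,0)→(A,0,→)
state=A head=7 tape=00..000[.].   (A,.)→(B,.,→)
state=B head=8 tape=00..000.[.]
The non-blank tape span at halt is 00..000.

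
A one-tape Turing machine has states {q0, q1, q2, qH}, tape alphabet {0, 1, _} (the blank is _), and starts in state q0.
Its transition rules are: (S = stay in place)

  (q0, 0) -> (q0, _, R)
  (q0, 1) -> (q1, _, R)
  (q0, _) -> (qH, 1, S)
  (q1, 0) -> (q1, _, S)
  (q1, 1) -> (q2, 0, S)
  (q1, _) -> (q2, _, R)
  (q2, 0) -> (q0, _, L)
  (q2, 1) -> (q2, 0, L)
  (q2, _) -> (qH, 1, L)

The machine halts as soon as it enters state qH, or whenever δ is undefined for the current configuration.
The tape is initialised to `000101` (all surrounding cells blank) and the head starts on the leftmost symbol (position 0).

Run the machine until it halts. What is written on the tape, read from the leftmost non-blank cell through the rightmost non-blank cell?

10

state=q0 head=0 tape=[0]00101   (q0,0)→(q0,_,R)
state=q0 head=1 tape=_[0]0101   (q0,0)→(q0,_,R)
state=q0 head=2 tape=__[0]101   (q0,0)→(q0,_,R)
state=q0 head=3 tape=___[1]01   (q0,1)→(q1,_,R)
state=q1 head=4 tape=____[0]1   (q1,0)→(q1,_,S)
state=q1 head=4 tape=____[_]1   (q1,_)→(q2,_,R)
state=q2 head=5 tape=_____[1]   (q2,1)→(q2,0,L)
state=q2 head=4 tape=____[_]0   (q2,_)→(qH,1,L)
state=qH head=3 tape=___[_]10
The non-blank tape span at halt is 10.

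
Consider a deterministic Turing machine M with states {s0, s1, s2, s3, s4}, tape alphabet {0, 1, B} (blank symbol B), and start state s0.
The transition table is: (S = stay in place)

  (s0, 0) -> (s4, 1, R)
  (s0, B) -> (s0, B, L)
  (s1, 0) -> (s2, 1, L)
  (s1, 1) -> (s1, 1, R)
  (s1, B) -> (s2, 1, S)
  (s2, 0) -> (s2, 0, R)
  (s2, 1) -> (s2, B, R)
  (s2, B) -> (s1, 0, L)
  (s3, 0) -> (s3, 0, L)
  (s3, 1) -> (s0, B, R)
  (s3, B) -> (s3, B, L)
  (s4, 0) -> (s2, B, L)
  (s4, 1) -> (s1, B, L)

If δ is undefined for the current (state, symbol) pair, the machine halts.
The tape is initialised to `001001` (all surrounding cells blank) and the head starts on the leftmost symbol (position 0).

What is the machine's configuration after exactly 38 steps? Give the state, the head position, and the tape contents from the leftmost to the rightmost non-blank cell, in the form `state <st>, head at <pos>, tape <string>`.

state=s0 head=0 tape=B[0]01001BBB   (s0,0)→(s4,1,R)
state=s4 head=1 tape=B1[0]1001BBB   (s4,0)→(s2,B,L)
state=s2 head=0 tape=B[1]B1001BBB   (s2,1)→(s2,B,R)
state=s2 head=1 tape=BB[B]1001BBB   (s2,B)→(s1,0,L)
state=s1 head=0 tape=B[B]01001BBB   (s1,B)→(s2,1,S)
state=s2 head=0 tape=B[1]01001BBB   (s2,1)→(s2,B,R)
state=s2 head=1 tape=BB[0]1001BBB   (s2,0)→(s2,0,R)
state=s2 head=2 tape=BB0[1]001BBB   (s2,1)→(s2,B,R)
state=s2 head=3 tape=BB0B[0]01BBB   (s2,0)→(s2,0,R)
state=s2 head=4 tape=BB0B0[0]1BBB   (s2,0)→(s2,0,R)
state=s2 head=5 tape=BB0B00[1]BBB   (s2,1)→(s2,B,R)
state=s2 head=6 tape=BB0B00B[B]BB   (s2,B)→(s1,0,L)
state=s1 head=5 tape=BB0B00[B]0BB   (s1,B)→(s2,1,S)
state=s2 head=5 tape=BB0B00[1]0BB   (s2,1)→(s2,B,R)
state=s2 head=6 tape=BB0B00B[0]BB   (s2,0)→(s2,0,R)
state=s2 head=7 tape=BB0B00B0[B]B   (s2,B)→(s1,0,L)
state=s1 head=6 tape=BB0B00B[0]0B   (s1,0)→(s2,1,L)
state=s2 head=5 tape=BB0B00[B]10B   (s2,B)→(s1,0,L)
state=s1 head=4 tape=BB0B0[0]010B   (s1,0)→(s2,1,L)
state=s2 head=3 tape=BB0B[0]1010B   (s2,0)→(s2,0,R)
state=s2 head=4 tape=BB0B0[1]010B   (s2,1)→(s2,B,R)
state=s2 head=5 tape=BB0B0B[0]10B   (s2,0)→(s2,0,R)
state=s2 head=6 tape=BB0B0B0[1]0B   (s2,1)→(s2,B,R)
state=s2 head=7 tape=BB0B0B0B[0]B   (s2,0)→(s2,0,R)
state=s2 head=8 tape=BB0B0B0B0[B]   (s2,B)→(s1,0,L)
state=s1 head=7 tape=BB0B0B0B[0]0   (s1,0)→(s2,1,L)
state=s2 head=6 tape=BB0B0B0[B]10   (s2,B)→(s1,0,L)
state=s1 head=5 tape=BB0B0B[0]010   (s1,0)→(s2,1,L)
state=s2 head=4 tape=BB0B0[B]1010   (s2,B)→(s1,0,L)
state=s1 head=3 tape=BB0B[0]01010   (s1,0)→(s2,1,L)
state=s2 head=2 tape=BB0[B]101010   (s2,B)→(s1,0,L)
state=s1 head=1 tape=BB[0]0101010   (s1,0)→(s2,1,L)
state=s2 head=0 tape=B[B]10101010   (s2,B)→(s1,0,L)
state=s1 head=-1 tape=[B]010101010   (s1,B)→(s2,1,S)
state=s2 head=-1 tape=[1]010101010   (s2,1)→(s2,B,R)
state=s2 head=0 tape=B[0]10101010   (s2,0)→(s2,0,R)
state=s2 head=1 tape=B0[1]0101010   (s2,1)→(s2,B,R)
state=s2 head=2 tape=B0B[0]101010   (s2,0)→(s2,0,R)
state=s2 head=3 tape=B0B0[1]01010
After 38 steps: state s2, head at 3, tape 0B0101010.

state s2, head at 3, tape 0B0101010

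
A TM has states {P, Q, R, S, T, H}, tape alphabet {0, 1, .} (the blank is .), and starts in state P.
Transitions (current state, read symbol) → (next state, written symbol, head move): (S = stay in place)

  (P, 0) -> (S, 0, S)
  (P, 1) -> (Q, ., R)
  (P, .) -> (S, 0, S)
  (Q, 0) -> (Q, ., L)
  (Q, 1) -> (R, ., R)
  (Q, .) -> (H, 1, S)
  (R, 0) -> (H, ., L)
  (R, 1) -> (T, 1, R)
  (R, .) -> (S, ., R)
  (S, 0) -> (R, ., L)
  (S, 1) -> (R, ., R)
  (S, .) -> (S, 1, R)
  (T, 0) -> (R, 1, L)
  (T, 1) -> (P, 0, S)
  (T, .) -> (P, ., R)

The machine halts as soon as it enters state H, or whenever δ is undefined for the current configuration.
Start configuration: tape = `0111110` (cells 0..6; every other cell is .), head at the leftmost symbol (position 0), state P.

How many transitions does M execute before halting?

14

state=P head=0 tape=.[0]111110   (P,0)→(S,0,S)
state=S head=0 tape=.[0]111110   (S,0)→(R,.,L)
state=R head=-1 tape=[.].111110   (R,.)→(S,.,R)
state=S head=0 tape=.[.]111110   (S,.)→(S,1,R)
state=S head=1 tape=.1[1]11110   (S,1)→(R,.,R)
state=R head=2 tape=.1.[1]1110   (R,1)→(T,1,R)
state=T head=3 tape=.1.1[1]110   (T,1)→(P,0,S)
state=P head=3 tape=.1.1[0]110   (P,0)→(S,0,S)
state=S head=3 tape=.1.1[0]110   (S,0)→(R,.,L)
state=R head=2 tape=.1.[1].110   (R,1)→(T,1,R)
state=T head=3 tape=.1.1[.]110   (T,.)→(P,.,R)
state=P head=4 tape=.1.1.[1]10   (P,1)→(Q,.,R)
state=Q head=5 tape=.1.1..[1]0   (Q,1)→(R,.,R)
state=R head=6 tape=.1.1...[0]   (R,0)→(H,.,L)
state=H head=5 tape=.1.1..[.].
M halts after 14 transitions.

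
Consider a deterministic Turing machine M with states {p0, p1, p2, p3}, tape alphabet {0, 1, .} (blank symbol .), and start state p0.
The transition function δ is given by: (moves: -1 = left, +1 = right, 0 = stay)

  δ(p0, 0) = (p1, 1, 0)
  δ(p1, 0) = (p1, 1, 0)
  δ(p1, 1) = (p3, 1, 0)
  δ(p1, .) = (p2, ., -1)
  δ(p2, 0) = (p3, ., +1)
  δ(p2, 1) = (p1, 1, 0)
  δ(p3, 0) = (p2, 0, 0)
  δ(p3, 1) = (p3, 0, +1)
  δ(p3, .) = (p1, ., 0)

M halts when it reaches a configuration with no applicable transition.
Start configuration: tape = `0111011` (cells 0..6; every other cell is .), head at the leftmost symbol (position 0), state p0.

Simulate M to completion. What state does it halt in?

p2

state=p0 head=0 tape=[0]111011.   (p0,0)→(p1,1,0)
state=p1 head=0 tape=[1]111011.   (p1,1)→(p3,1,0)
state=p3 head=0 tape=[1]111011.   (p3,1)→(p3,0,+1)
state=p3 head=1 tape=0[1]11011.   (p3,1)→(p3,0,+1)
state=p3 head=2 tape=00[1]1011.   (p3,1)→(p3,0,+1)
state=p3 head=3 tape=000[1]011.   (p3,1)→(p3,0,+1)
state=p3 head=4 tape=0000[0]11.   (p3,0)→(p2,0,0)
state=p2 head=4 tape=0000[0]11.   (p2,0)→(p3,.,+1)
state=p3 head=5 tape=0000.[1]1.   (p3,1)→(p3,0,+1)
state=p3 head=6 tape=0000.0[1].   (p3,1)→(p3,0,+1)
state=p3 head=7 tape=0000.00[.]   (p3,.)→(p1,.,0)
state=p1 head=7 tape=0000.00[.]   (p1,.)→(p2,.,-1)
state=p2 head=6 tape=0000.0[0].   (p2,0)→(p3,.,+1)
state=p3 head=7 tape=0000.0.[.]   (p3,.)→(p1,.,0)
state=p1 head=7 tape=0000.0.[.]   (p1,.)→(p2,.,-1)
state=p2 head=6 tape=0000.0[.].
No transition is defined for (p2, .); M halts in state p2.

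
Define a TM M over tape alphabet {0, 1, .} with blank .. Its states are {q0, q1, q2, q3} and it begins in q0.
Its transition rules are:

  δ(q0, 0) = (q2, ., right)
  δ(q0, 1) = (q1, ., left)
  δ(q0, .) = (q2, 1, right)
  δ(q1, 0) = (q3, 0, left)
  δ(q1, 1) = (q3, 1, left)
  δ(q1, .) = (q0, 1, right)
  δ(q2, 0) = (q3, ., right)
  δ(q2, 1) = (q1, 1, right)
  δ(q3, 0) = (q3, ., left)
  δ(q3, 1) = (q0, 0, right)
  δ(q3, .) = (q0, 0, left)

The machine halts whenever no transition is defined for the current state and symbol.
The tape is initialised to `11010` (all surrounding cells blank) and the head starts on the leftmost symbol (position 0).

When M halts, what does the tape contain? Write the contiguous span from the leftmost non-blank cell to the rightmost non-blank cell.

state=q0 head=0 tape=.[1]1010.   (q0,1)→(q1,.,left)
state=q1 head=-1 tape=[.].1010.   (q1,.)→(q0,1,right)
state=q0 head=0 tape=1[.]1010.   (q0,.)→(q2,1,right)
state=q2 head=1 tape=11[1]010.   (q2,1)→(q1,1,right)
state=q1 head=2 tape=111[0]10.   (q1,0)→(q3,0,left)
state=q3 head=1 tape=11[1]010.   (q3,1)→(q0,0,right)
state=q0 head=2 tape=110[0]10.   (q0,0)→(q2,.,right)
state=q2 head=3 tape=110.[1]0.   (q2,1)→(q1,1,right)
state=q1 head=4 tape=110.1[0].   (q1,0)→(q3,0,left)
state=q3 head=3 tape=110.[1]0.   (q3,1)→(q0,0,right)
state=q0 head=4 tape=110.0[0].   (q0,0)→(q2,.,right)
state=q2 head=5 tape=110.0.[.]
The non-blank tape span at halt is 110.0.

110.0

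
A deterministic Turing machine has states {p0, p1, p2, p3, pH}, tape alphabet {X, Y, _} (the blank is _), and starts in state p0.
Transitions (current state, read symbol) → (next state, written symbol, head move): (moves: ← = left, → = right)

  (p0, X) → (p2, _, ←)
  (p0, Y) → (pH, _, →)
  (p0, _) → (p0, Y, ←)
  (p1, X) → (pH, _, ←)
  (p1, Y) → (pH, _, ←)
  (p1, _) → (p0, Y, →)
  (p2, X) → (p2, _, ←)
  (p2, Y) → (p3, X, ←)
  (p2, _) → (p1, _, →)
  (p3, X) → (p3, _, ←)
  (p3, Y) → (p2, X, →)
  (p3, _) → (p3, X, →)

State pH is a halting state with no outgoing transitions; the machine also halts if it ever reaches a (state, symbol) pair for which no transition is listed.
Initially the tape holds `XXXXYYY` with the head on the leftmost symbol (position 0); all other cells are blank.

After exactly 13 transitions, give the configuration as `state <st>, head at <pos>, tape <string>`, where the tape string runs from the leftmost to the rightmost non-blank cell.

state=p0 head=0 tape=__[X]XXXYYY   (p0,X)→(p2,_,←)
state=p2 head=-1 tape=_[_]_XXXYYY   (p2,_)→(p1,_,→)
state=p1 head=0 tape=__[_]XXXYYY   (p1,_)→(p0,Y,→)
state=p0 head=1 tape=__Y[X]XXYYY   (p0,X)→(p2,_,←)
state=p2 head=0 tape=__[Y]_XXYYY   (p2,Y)→(p3,X,←)
state=p3 head=-1 tape=_[_]X_XXYYY   (p3,_)→(p3,X,→)
state=p3 head=0 tape=_X[X]_XXYYY   (p3,X)→(p3,_,←)
state=p3 head=-1 tape=_[X]__XXYYY   (p3,X)→(p3,_,←)
state=p3 head=-2 tape=[_]___XXYYY   (p3,_)→(p3,X,→)
state=p3 head=-1 tape=X[_]__XXYYY   (p3,_)→(p3,X,→)
state=p3 head=0 tape=XX[_]_XXYYY   (p3,_)→(p3,X,→)
state=p3 head=1 tape=XXX[_]XXYYY   (p3,_)→(p3,X,→)
state=p3 head=2 tape=XXXX[X]XYYY   (p3,X)→(p3,_,←)
state=p3 head=1 tape=XXX[X]_XYYY
After 13 steps: state p3, head at 1, tape XXXX_XYYY.

state p3, head at 1, tape XXXX_XYYY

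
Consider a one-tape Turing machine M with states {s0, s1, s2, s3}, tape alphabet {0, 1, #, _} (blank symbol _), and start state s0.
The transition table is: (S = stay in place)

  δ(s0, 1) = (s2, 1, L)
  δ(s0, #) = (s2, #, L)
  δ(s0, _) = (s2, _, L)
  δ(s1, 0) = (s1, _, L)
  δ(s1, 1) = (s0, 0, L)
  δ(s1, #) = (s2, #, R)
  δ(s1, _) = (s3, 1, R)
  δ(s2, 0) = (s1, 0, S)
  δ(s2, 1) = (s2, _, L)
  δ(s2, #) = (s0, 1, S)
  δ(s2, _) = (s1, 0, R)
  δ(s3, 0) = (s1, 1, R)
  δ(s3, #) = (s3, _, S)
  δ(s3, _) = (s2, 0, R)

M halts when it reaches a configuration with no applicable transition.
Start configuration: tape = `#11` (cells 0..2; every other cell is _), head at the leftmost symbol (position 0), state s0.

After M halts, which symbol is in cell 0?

state=s0 head=0 tape=____[#]11   (s0,#)→(s2,#,L)
state=s2 head=-1 tape=___[_]#11   (s2,_)→(s1,0,R)
state=s1 head=0 tape=___0[#]11   (s1,#)→(s2,#,R)
state=s2 head=1 tape=___0#[1]1   (s2,1)→(s2,_,L)
state=s2 head=0 tape=___0[#]_1   (s2,#)→(s0,1,S)
state=s0 head=0 tape=___0[1]_1   (s0,1)→(s2,1,L)
state=s2 head=-1 tape=___[0]1_1   (s2,0)→(s1,0,S)
state=s1 head=-1 tape=___[0]1_1   (s1,0)→(s1,_,L)
state=s1 head=-2 tape=__[_]_1_1   (s1,_)→(s3,1,R)
state=s3 head=-1 tape=__1[_]1_1   (s3,_)→(s2,0,R)
state=s2 head=0 tape=__10[1]_1   (s2,1)→(s2,_,L)
state=s2 head=-1 tape=__1[0]__1   (s2,0)→(s1,0,S)
state=s1 head=-1 tape=__1[0]__1   (s1,0)→(s1,_,L)
state=s1 head=-2 tape=__[1]___1   (s1,1)→(s0,0,L)
state=s0 head=-3 tape=_[_]0___1   (s0,_)→(s2,_,L)
state=s2 head=-4 tape=[_]_0___1   (s2,_)→(s1,0,R)
state=s1 head=-3 tape=0[_]0___1   (s1,_)→(s3,1,R)
state=s3 head=-2 tape=01[0]___1   (s3,0)→(s1,1,R)
state=s1 head=-1 tape=011[_]__1   (s1,_)→(s3,1,R)
state=s3 head=0 tape=0111[_]_1   (s3,_)→(s2,0,R)
state=s2 head=1 tape=01110[_]1   (s2,_)→(s1,0,R)
state=s1 head=2 tape=011100[1]   (s1,1)→(s0,0,L)
state=s0 head=1 tape=01110[0]0
Cell 0 holds 0 when M halts.

0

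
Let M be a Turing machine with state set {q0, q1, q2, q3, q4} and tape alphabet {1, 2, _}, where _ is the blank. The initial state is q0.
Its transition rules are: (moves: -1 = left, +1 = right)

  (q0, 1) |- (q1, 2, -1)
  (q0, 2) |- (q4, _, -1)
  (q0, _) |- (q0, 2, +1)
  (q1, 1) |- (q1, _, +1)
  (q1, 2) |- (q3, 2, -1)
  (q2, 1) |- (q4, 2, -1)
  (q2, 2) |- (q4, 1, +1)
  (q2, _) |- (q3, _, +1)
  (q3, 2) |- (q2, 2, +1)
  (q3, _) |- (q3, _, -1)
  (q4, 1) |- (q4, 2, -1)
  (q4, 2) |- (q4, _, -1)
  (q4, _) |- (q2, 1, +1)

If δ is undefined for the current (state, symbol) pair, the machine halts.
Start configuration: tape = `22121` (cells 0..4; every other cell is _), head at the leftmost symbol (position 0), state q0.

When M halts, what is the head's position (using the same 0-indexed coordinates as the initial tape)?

5

q0 | _[2]2121___   read 2 → write _, move -1, go to q4
q4 | [_]_2121___   read _ → write 1, move +1, go to q2
q2 | 1[_]2121___   read _ → write _, move +1, go to q3
q3 | 1_[2]121___   read 2 → write 2, move +1, go to q2
q2 | 1_2[1]21___   read 1 → write 2, move -1, go to q4
q4 | 1_[2]221___   read 2 → write _, move -1, go to q4
q4 | 1[_]_221___   read _ → write 1, move +1, go to q2
q2 | 11[_]221___   read _ → write _, move +1, go to q3
q3 | 11_[2]21___   read 2 → write 2, move +1, go to q2
q2 | 11_2[2]1___   read 2 → write 1, move +1, go to q4
q4 | 11_21[1]___   read 1 → write 2, move -1, go to q4
q4 | 11_2[1]2___   read 1 → write 2, move -1, go to q4
q4 | 11_[2]22___   read 2 → write _, move -1, go to q4
q4 | 11[_]_22___   read _ → write 1, move +1, go to q2
q2 | 111[_]22___   read _ → write _, move +1, go to q3
q3 | 111_[2]2___   read 2 → write 2, move +1, go to q2
q2 | 111_2[2]___   read 2 → write 1, move +1, go to q4
q4 | 111_21[_]__   read _ → write 1, move +1, go to q2
q2 | 111_211[_]_   read _ → write _, move +1, go to q3
q3 | 111_211_[_]   read _ → write _, move -1, go to q3
q3 | 111_211[_]_   read _ → write _, move -1, go to q3
q3 | 111_21[1]__
At halt the head is at cell 5.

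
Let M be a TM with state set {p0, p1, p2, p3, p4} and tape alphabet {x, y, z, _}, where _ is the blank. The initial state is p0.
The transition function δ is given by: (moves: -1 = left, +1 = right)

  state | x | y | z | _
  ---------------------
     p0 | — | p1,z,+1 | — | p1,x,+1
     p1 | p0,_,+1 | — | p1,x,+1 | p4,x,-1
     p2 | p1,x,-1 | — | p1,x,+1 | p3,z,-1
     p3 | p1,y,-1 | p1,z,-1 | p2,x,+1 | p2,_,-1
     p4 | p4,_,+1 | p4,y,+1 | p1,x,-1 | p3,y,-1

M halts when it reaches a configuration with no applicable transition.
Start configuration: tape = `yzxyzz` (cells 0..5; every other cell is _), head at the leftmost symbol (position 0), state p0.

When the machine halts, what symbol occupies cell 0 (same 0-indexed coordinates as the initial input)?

state=p0 head=0 tape=[y]zxyzz__   (p0,y)→(p1,z,+1)
state=p1 head=1 tape=z[z]xyzz__   (p1,z)→(p1,x,+1)
state=p1 head=2 tape=zx[x]yzz__   (p1,x)→(p0,_,+1)
state=p0 head=3 tape=zx_[y]zz__   (p0,y)→(p1,z,+1)
state=p1 head=4 tape=zx_z[z]z__   (p1,z)→(p1,x,+1)
state=p1 head=5 tape=zx_zx[z]__   (p1,z)→(p1,x,+1)
state=p1 head=6 tape=zx_zxx[_]_   (p1,_)→(p4,x,-1)
state=p4 head=5 tape=zx_zx[x]x_   (p4,x)→(p4,_,+1)
state=p4 head=6 tape=zx_zx_[x]_   (p4,x)→(p4,_,+1)
state=p4 head=7 tape=zx_zx__[_]   (p4,_)→(p3,y,-1)
state=p3 head=6 tape=zx_zx_[_]y   (p3,_)→(p2,_,-1)
state=p2 head=5 tape=zx_zx[_]_y   (p2,_)→(p3,z,-1)
state=p3 head=4 tape=zx_z[x]z_y   (p3,x)→(p1,y,-1)
state=p1 head=3 tape=zx_[z]yz_y   (p1,z)→(p1,x,+1)
state=p1 head=4 tape=zx_x[y]z_y
Cell 0 holds z when M halts.

z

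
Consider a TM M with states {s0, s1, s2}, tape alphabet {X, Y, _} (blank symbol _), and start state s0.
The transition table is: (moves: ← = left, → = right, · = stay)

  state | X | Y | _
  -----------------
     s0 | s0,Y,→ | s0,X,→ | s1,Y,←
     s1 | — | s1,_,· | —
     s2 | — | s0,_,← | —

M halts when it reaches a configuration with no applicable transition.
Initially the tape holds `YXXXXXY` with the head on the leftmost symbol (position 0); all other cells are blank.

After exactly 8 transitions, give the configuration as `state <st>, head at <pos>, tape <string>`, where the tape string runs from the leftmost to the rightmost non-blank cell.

state s1, head at 6, tape XYYYYYXY

s0 | [Y]XXXXXY_   read Y → write X, move →, go to s0
s0 | X[X]XXXXY_   read X → write Y, move →, go to s0
s0 | XY[X]XXXY_   read X → write Y, move →, go to s0
s0 | XYY[X]XXY_   read X → write Y, move →, go to s0
s0 | XYYY[X]XY_   read X → write Y, move →, go to s0
s0 | XYYYY[X]Y_   read X → write Y, move →, go to s0
s0 | XYYYYY[Y]_   read Y → write X, move →, go to s0
s0 | XYYYYYX[_]   read _ → write Y, move ←, go to s1
s1 | XYYYYY[X]Y
After 8 steps: state s1, head at 6, tape XYYYYYXY.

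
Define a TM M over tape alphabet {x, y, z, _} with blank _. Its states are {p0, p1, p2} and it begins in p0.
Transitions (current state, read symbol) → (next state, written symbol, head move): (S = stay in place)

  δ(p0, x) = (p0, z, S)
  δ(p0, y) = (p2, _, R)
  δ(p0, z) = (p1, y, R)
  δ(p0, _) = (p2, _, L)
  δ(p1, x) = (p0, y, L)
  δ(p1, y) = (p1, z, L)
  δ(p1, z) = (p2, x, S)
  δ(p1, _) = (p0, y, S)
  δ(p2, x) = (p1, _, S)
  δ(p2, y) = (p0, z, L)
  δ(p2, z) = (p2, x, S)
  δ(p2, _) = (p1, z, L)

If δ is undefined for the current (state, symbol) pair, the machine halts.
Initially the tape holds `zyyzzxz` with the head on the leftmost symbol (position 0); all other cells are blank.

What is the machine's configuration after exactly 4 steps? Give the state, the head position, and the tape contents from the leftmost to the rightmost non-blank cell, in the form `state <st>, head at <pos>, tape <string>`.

p0 | _[z]yyzzxz   read z → write y, move R, go to p1
p1 | _y[y]yzzxz   read y → write z, move L, go to p1
p1 | _[y]zyzzxz   read y → write z, move L, go to p1
p1 | [_]zzyzzxz   read _ → write y, move S, go to p0
p0 | [y]zzyzzxz
After 4 steps: state p0, head at -1, tape yzzyzzxz.

state p0, head at -1, tape yzzyzzxz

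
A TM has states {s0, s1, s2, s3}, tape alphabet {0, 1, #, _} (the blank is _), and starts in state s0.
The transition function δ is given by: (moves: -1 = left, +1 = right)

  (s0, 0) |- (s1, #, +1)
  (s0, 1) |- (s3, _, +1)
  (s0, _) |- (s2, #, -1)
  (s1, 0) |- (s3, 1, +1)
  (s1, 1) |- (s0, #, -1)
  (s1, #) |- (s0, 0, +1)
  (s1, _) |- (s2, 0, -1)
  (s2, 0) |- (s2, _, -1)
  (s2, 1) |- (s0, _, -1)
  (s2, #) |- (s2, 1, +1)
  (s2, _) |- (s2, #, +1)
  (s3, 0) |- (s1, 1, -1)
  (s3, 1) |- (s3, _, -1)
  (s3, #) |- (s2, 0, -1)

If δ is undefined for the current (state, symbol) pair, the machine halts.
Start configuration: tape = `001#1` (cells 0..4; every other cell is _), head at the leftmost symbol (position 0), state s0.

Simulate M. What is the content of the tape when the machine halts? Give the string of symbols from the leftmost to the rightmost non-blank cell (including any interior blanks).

1###

state=s0 head=0 tape=_[0]01#1   (s0,0)→(s1,#,+1)
state=s1 head=1 tape=_#[0]1#1   (s1,0)→(s3,1,+1)
state=s3 head=2 tape=_#1[1]#1   (s3,1)→(s3,_,-1)
state=s3 head=1 tape=_#[1]_#1   (s3,1)→(s3,_,-1)
state=s3 head=0 tape=_[#]__#1   (s3,#)→(s2,0,-1)
state=s2 head=-1 tape=[_]0__#1   (s2,_)→(s2,#,+1)
state=s2 head=0 tape=#[0]__#1   (s2,0)→(s2,_,-1)
state=s2 head=-1 tape=[#]___#1   (s2,#)→(s2,1,+1)
state=s2 head=0 tape=1[_]__#1   (s2,_)→(s2,#,+1)
state=s2 head=1 tape=1#[_]_#1   (s2,_)→(s2,#,+1)
state=s2 head=2 tape=1##[_]#1   (s2,_)→(s2,#,+1)
state=s2 head=3 tape=1###[#]1   (s2,#)→(s2,1,+1)
state=s2 head=4 tape=1###1[1]   (s2,1)→(s0,_,-1)
state=s0 head=3 tape=1###[1]_   (s0,1)→(s3,_,+1)
state=s3 head=4 tape=1###_[_]
The non-blank tape span at halt is 1###.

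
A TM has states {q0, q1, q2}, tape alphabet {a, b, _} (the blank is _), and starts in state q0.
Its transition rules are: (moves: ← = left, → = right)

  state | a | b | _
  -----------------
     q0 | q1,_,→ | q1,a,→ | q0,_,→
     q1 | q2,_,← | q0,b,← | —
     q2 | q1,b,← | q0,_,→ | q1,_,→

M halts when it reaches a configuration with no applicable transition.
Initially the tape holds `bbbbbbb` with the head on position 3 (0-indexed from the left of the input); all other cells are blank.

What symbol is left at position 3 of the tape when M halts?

_

q0 | bbb[b]bbb_   read b → write a, move →, go to q1
q1 | bbba[b]bb_   read b → write b, move ←, go to q0
q0 | bbb[a]bbb_   read a → write _, move →, go to q1
q1 | bbb_[b]bb_   read b → write b, move ←, go to q0
q0 | bbb[_]bbb_   read _ → write _, move →, go to q0
q0 | bbb_[b]bb_   read b → write a, move →, go to q1
q1 | bbb_a[b]b_   read b → write b, move ←, go to q0
q0 | bbb_[a]bb_   read a → write _, move →, go to q1
q1 | bbb__[b]b_   read b → write b, move ←, go to q0
q0 | bbb_[_]bb_   read _ → write _, move →, go to q0
q0 | bbb__[b]b_   read b → write a, move →, go to q1
q1 | bbb__a[b]_   read b → write b, move ←, go to q0
q0 | bbb__[a]b_   read a → write _, move →, go to q1
q1 | bbb___[b]_   read b → write b, move ←, go to q0
q0 | bbb__[_]b_   read _ → write _, move →, go to q0
q0 | bbb___[b]_   read b → write a, move →, go to q1
q1 | bbb___a[_]
Cell 3 holds _ when M halts.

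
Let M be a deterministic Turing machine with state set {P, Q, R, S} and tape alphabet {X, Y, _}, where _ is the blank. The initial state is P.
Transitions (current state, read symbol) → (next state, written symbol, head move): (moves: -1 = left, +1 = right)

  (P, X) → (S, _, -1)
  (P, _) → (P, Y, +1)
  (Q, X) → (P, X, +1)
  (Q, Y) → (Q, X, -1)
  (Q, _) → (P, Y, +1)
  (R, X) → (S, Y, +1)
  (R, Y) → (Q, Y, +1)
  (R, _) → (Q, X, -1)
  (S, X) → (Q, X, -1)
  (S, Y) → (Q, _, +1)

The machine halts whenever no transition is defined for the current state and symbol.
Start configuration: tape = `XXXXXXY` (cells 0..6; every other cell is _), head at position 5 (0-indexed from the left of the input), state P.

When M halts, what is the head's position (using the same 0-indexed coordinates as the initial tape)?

6

state=P head=5 tape=_XXXXX[X]Y   (P,X)→(S,_,-1)
state=S head=4 tape=_XXXX[X]_Y   (S,X)→(Q,X,-1)
state=Q head=3 tape=_XXX[X]X_Y   (Q,X)→(P,X,+1)
state=P head=4 tape=_XXXX[X]_Y   (P,X)→(S,_,-1)
state=S head=3 tape=_XXX[X]__Y   (S,X)→(Q,X,-1)
state=Q head=2 tape=_XX[X]X__Y   (Q,X)→(P,X,+1)
state=P head=3 tape=_XXX[X]__Y   (P,X)→(S,_,-1)
state=S head=2 tape=_XX[X]___Y   (S,X)→(Q,X,-1)
state=Q head=1 tape=_X[X]X___Y   (Q,X)→(P,X,+1)
state=P head=2 tape=_XX[X]___Y   (P,X)→(S,_,-1)
state=S head=1 tape=_X[X]____Y   (S,X)→(Q,X,-1)
state=Q head=0 tape=_[X]X____Y   (Q,X)→(P,X,+1)
state=P head=1 tape=_X[X]____Y   (P,X)→(S,_,-1)
state=S head=0 tape=_[X]_____Y   (S,X)→(Q,X,-1)
state=Q head=-1 tape=[_]X_____Y   (Q,_)→(P,Y,+1)
state=P head=0 tape=Y[X]_____Y   (P,X)→(S,_,-1)
state=S head=-1 tape=[Y]______Y   (S,Y)→(Q,_,+1)
state=Q head=0 tape=_[_]_____Y   (Q,_)→(P,Y,+1)
state=P head=1 tape=_Y[_]____Y   (P,_)→(P,Y,+1)
state=P head=2 tape=_YY[_]___Y   (P,_)→(P,Y,+1)
state=P head=3 tape=_YYY[_]__Y   (P,_)→(P,Y,+1)
state=P head=4 tape=_YYYY[_]_Y   (P,_)→(P,Y,+1)
state=P head=5 tape=_YYYYY[_]Y   (P,_)→(P,Y,+1)
state=P head=6 tape=_YYYYYY[Y]
At halt the head is at cell 6.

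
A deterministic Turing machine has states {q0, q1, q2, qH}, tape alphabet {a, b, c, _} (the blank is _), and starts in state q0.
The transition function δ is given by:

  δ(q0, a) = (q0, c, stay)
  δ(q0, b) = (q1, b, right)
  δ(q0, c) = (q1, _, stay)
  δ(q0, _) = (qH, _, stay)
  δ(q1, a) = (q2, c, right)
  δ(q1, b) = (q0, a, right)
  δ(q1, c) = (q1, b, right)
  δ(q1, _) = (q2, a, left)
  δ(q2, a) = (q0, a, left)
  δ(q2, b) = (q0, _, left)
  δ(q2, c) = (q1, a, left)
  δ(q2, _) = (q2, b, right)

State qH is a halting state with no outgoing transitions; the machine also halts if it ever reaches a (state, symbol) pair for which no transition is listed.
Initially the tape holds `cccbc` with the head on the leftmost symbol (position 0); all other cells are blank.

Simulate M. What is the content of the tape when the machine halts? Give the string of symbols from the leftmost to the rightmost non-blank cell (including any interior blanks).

aaa_c

q0 | __[c]ccbc   read c → write _, move stay, go to q1
q1 | __[_]ccbc   read _ → write a, move left, go to q2
q2 | _[_]accbc   read _ → write b, move right, go to q2
q2 | _b[a]ccbc   read a → write a, move left, go to q0
q0 | _[b]accbc   read b → write b, move right, go to q1
q1 | _b[a]ccbc   read a → write c, move right, go to q2
q2 | _bc[c]cbc   read c → write a, move left, go to q1
q1 | _b[c]acbc   read c → write b, move right, go to q1
q1 | _bb[a]cbc   read a → write c, move right, go to q2
q2 | _bbc[c]bc   read c → write a, move left, go to q1
q1 | _bb[c]abc   read c → write b, move right, go to q1
q1 | _bbb[a]bc   read a → write c, move right, go to q2
q2 | _bbbc[b]c   read b → write _, move left, go to q0
q0 | _bbb[c]_c   read c → write _, move stay, go to q1
q1 | _bbb[_]_c   read _ → write a, move left, go to q2
q2 | _bb[b]a_c   read b → write _, move left, go to q0
q0 | _b[b]_a_c   read b → write b, move right, go to q1
q1 | _bb[_]a_c   read _ → write a, move left, go to q2
q2 | _b[b]aa_c   read b → write _, move left, go to q0
q0 | _[b]_aa_c   read b → write b, move right, go to q1
q1 | _b[_]aa_c   read _ → write a, move left, go to q2
q2 | _[b]aaa_c   read b → write _, move left, go to q0
q0 | [_]_aaa_c   read _ → write _, move stay, go to qH
qH | [_]_aaa_c
The non-blank tape span at halt is aaa_c.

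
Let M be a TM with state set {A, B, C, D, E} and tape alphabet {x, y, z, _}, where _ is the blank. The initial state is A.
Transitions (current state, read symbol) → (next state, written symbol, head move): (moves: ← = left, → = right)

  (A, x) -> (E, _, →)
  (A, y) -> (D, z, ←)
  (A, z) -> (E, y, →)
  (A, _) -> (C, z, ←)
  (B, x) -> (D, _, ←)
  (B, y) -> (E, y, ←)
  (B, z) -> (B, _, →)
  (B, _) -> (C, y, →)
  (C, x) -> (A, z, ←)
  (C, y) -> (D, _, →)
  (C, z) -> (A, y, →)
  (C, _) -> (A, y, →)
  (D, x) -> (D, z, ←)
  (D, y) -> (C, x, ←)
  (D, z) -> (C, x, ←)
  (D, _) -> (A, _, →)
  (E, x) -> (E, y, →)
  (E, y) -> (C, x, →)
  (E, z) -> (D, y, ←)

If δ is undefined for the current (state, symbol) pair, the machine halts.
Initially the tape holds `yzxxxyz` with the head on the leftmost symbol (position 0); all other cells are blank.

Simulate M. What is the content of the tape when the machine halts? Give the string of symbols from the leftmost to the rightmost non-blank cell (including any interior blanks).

y__yyyxy

A | _[y]zxxxyz__   read y → write z, move ←, go to D
D | [_]zzxxxyz__   read _ → write _, move →, go to A
A | _[z]zxxxyz__   read z → write y, move →, go to E
E | _y[z]xxxyz__   read z → write y, move ←, go to D
D | _[y]yxxxyz__   read y → write x, move ←, go to C
C | [_]xyxxxyz__   read _ → write y, move →, go to A
A | y[x]yxxxyz__   read x → write _, move →, go to E
E | y_[y]xxxyz__   read y → write x, move →, go to C
C | y_x[x]xxyz__   read x → write z, move ←, go to A
A | y_[x]zxxyz__   read x → write _, move →, go to E
E | y__[z]xxyz__   read z → write y, move ←, go to D
D | y_[_]yxxyz__   read _ → write _, move →, go to A
A | y__[y]xxyz__   read y → write z, move ←, go to D
D | y_[_]zxxyz__   read _ → write _, move →, go to A
A | y__[z]xxyz__   read z → write y, move →, go to E
E | y__y[x]xyz__   read x → write y, move →, go to E
E | y__yy[x]yz__   read x → write y, move →, go to E
E | y__yyy[y]z__   read y → write x, move →, go to C
C | y__yyyx[z]__   read z → write y, move →, go to A
A | y__yyyxy[_]_   read _ → write z, move ←, go to C
C | y__yyyx[y]z_   read y → write _, move →, go to D
D | y__yyyx_[z]_   read z → write x, move ←, go to C
C | y__yyyx[_]x_   read _ → write y, move →, go to A
A | y__yyyxy[x]_   read x → write _, move →, go to E
E | y__yyyxy_[_]
The non-blank tape span at halt is y__yyyxy.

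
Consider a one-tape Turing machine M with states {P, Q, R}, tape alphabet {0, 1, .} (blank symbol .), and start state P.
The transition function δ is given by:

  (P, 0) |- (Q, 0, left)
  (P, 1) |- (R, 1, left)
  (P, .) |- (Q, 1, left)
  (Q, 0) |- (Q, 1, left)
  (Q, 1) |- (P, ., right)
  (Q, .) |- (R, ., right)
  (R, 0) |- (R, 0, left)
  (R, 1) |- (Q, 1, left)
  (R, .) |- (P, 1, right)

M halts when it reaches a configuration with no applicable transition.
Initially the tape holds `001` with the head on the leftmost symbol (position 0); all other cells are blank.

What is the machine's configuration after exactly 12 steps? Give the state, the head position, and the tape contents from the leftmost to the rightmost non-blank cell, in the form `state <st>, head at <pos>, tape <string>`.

state P, head at 0, tape 001

state=P head=0 tape=.[0]01   (P,0)→(Q,0,left)
state=Q head=-1 tape=[.]001   (Q,.)→(R,.,right)
state=R head=0 tape=.[0]01   (R,0)→(R,0,left)
state=R head=-1 tape=[.]001   (R,.)→(P,1,right)
state=P head=0 tape=1[0]01   (P,0)→(Q,0,left)
state=Q head=-1 tape=[1]001   (Q,1)→(P,.,right)
state=P head=0 tape=.[0]01   (P,0)→(Q,0,left)
state=Q head=-1 tape=[.]001   (Q,.)→(R,.,right)
state=R head=0 tape=.[0]01   (R,0)→(R,0,left)
state=R head=-1 tape=[.]001   (R,.)→(P,1,right)
state=P head=0 tape=1[0]01   (P,0)→(Q,0,left)
state=Q head=-1 tape=[1]001   (Q,1)→(P,.,right)
state=P head=0 tape=.[0]01
After 12 steps: state P, head at 0, tape 001.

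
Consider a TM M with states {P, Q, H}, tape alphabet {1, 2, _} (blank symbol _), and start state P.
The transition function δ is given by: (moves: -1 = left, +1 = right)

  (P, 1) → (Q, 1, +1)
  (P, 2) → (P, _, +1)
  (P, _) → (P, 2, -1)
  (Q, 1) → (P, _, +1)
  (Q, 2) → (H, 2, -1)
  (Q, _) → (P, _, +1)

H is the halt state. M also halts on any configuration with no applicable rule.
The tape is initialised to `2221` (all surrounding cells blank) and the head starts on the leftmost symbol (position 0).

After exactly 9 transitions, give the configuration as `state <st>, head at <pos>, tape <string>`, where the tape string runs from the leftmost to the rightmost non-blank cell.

state H, head at 3, tape 122

P | [2]221__   read 2 → write _, move +1, go to P
P | _[2]21__   read 2 → write _, move +1, go to P
P | __[2]1__   read 2 → write _, move +1, go to P
P | ___[1]__   read 1 → write 1, move +1, go to Q
Q | ___1[_]_   read _ → write _, move +1, go to P
P | ___1_[_]   read _ → write 2, move -1, go to P
P | ___1[_]2   read _ → write 2, move -1, go to P
P | ___[1]22   read 1 → write 1, move +1, go to Q
Q | ___1[2]2   read 2 → write 2, move -1, go to H
H | ___[1]22
After 9 steps: state H, head at 3, tape 122.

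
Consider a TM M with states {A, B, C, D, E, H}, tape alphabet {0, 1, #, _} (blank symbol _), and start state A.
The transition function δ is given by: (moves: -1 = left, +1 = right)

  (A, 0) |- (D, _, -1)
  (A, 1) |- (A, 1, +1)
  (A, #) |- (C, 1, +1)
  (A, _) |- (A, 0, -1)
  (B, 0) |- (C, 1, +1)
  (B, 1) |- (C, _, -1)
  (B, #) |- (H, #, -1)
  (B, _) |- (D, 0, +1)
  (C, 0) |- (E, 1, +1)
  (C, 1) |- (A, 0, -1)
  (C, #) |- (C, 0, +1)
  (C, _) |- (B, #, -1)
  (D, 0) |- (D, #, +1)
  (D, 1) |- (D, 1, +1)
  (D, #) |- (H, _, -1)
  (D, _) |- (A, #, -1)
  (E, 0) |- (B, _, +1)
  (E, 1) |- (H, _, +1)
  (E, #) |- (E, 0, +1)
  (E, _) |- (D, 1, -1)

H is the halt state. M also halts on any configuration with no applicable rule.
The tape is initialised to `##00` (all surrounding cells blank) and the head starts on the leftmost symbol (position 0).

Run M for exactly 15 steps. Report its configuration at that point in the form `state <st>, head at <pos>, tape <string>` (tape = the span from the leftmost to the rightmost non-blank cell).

A | [#]#00__   read # → write 1, move +1, go to C
C | 1[#]00__   read # → write 0, move +1, go to C
C | 10[0]0__   read 0 → write 1, move +1, go to E
E | 101[0]__   read 0 → write _, move +1, go to B
B | 101_[_]_   read _ → write 0, move +1, go to D
D | 101_0[_]   read _ → write #, move -1, go to A
A | 101_[0]#   read 0 → write _, move -1, go to D
D | 101[_]_#   read _ → write #, move -1, go to A
A | 10[1]#_#   read 1 → write 1, move +1, go to A
A | 101[#]_#   read # → write 1, move +1, go to C
C | 1011[_]#   read _ → write #, move -1, go to B
B | 101[1]##   read 1 → write _, move -1, go to C
C | 10[1]_##   read 1 → write 0, move -1, go to A
A | 1[0]0_##   read 0 → write _, move -1, go to D
D | [1]_0_##   read 1 → write 1, move +1, go to D
D | 1[_]0_##
After 15 steps: state D, head at 1, tape 1_0_##.

state D, head at 1, tape 1_0_##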